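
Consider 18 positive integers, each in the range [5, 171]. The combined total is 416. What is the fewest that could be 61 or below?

If only k of them are at most 61, the other 18 − k are at least 62, so the total is at least (18 − k)·62 + k·5.
This is ≤ 416, so (18 − k)·62 + 5k ≤ 416, which gives k ≥ 13.
Exactly 13 works: 13 values at 5 and 5 at 62 total 375; raise one of the low values by 41 (still ≤ 61) to hit 416.

13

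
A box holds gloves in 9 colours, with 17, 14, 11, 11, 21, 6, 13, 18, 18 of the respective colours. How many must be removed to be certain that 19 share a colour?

127

In the worst case you take as many as possible of each colour without reaching 19: 17 + 14 + 11 + 11 + 18 + 6 + 13 + 18 + 18 = 126.
The next one must give 19 of some colour, so 126 + 1 = 127.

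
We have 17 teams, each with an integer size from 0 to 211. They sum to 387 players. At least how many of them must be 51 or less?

10

Let j be the number exceeding 51. Then the total is ≥ 52·j + 0·(17 − j) = 0 + 52j.
So 52j ≤ 387 and j ≤ 7; hence at least 17 − 7 = 10 are ≤ 51.
Exactly 10 works: 10 values at 0 and 7 at 52 total 364; raise one of the low values by 23 (still ≤ 51) to hit 387.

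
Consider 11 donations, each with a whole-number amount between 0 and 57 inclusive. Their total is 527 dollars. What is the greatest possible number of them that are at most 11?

Each value at 11 or below falls at least 57 − 11 = 46 short of the ceiling 57.
The ceiling total is 11 × 57 = 627, and we need 527, so at most ⌊(627 − 527)/46⌋ = 2 can be that low.
k = 2 is achieved by 2 values at 11 and 9 at 57, total 535; lower one of the 57's by 8 (still > 11) to reach 527.

2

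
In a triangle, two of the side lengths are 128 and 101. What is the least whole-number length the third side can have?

28

The third side must exceed |128 − 101| = 27.
The smallest integer above 27 is 28.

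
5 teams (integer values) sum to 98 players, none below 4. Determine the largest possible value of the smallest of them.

If every one of the 5 were at least 20, the total would be at least 5 × 20 = 100 > 98.
Equality holds with 2 values of 19 and 3 values of 20.

19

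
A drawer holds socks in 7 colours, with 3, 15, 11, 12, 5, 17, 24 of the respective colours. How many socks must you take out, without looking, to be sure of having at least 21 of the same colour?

84

In the worst case you take as many as possible of each colour without reaching 21: 3 + 15 + 11 + 12 + 5 + 17 + 20 = 83.
The next one must give 21 of some colour, so 83 + 1 = 84.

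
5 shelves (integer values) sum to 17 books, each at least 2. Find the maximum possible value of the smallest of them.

3

The average is 17/5 < 4, so some value is ≤ 3.
Achievable: 3 of them at 3 and 2 at 4 total 17.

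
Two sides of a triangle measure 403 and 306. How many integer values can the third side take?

611

The triangle inequality gives |403 − 306| < c < 403 + 306, i.e. 97 < c < 709.
So c can be any integer from 98 to 708: 611 values.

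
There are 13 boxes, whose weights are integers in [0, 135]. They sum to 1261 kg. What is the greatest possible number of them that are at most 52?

5

Each value at 52 or below falls at least 135 − 52 = 83 short of the ceiling 135.
The ceiling total is 13 × 135 = 1755, and we need 1261, so at most ⌊(1755 − 1261)/83⌋ = 5 can be that low.
k = 5 is achieved by 5 values at 52 and 8 at 135, total 1340; lower one of the 135's by 79 (still > 52) to reach 1261.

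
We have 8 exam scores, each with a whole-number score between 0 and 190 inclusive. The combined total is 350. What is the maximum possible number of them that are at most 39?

Suppose k of them are at most 39. Those contribute at most 39 each and the rest at most 190 each.
So the total is at most 39k + 190(8 − k) = 1520 − 151k. This must still be ≥ 350, so k ≤ 7.
k = 7 is achieved by 7 values at 39 and 1 at 190, total 463; lower one of the 190's by 113 (still > 39) to reach 350.

7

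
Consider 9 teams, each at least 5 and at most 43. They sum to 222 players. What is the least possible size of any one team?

5

To make one team as small as possible, make the other 8 as large as possible.
The other 8 can take up 8 × 43 = 344 ≥ 222 − 5, so one team can sit at its floor of 5.
Achievable: one at 5 and the other 8 totalling 217, which fits since 8 × 5 ≤ 217 ≤ 8 × 43.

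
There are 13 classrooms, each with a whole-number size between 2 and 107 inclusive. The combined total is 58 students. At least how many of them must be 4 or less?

Let j be the number exceeding 4. Then the total is ≥ 5·j + 2·(13 − j) = 26 + 3j.
So 3j ≤ 32 and j ≤ 10; hence at least 13 − 10 = 3 are ≤ 4.
Exactly 3 works: 3 values at 2 and 10 at 5 total 56; raise one of the low values by 2 (still ≤ 4) to hit 58.

3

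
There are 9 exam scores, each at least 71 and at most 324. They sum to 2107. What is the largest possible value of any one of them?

324

Maximizing one value means minimizing the remaining 8.
The other 8 contribute at least 8 × 71 = 568, leaving at most 2107 − 568 = 1539.
But each score is capped at 324, so the maximum is 324.
Achievable: one at 324 and the other 8 totalling 1783, which fits since 8 × 71 ≤ 1783 ≤ 8 × 324.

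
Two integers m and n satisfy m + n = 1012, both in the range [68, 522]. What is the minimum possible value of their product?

For a fixed sum, mn is smallest when m and n are as far apart as possible.
The extreme feasible split is m = 490, n = 522, giving mn = 255780.

255780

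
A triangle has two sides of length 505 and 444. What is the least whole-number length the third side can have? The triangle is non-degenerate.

The third side must exceed |505 − 444| = 61.
The smallest integer above 61 is 62.

62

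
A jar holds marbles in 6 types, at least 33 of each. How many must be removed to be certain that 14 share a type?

In the worst case you draw 13 of each of the 6 types: 6 × 13 = 78.
One more forces 14 of some type, so 78 + 1 = 79.

79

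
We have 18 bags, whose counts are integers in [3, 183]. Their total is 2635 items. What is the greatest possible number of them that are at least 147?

17

With k values at 147 or above and the rest at least 3, the sum is at least 54 + 144k.
Since the sum is 2635, we need 144k ≤ 2581, i.e. k ≤ 17.
k = 17 is achieved by 17 values at 147 and 1 at 3, total 2502; add 133 to one value (staying below 147) to reach 2635.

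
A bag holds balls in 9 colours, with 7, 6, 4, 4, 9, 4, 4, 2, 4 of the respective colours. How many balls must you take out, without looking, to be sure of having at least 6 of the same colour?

In the worst case you take as many as possible of each colour without reaching 6: 5 + 5 + 4 + 4 + 5 + 4 + 4 + 2 + 4 = 37.
The next one must give 6 of some colour, so 37 + 1 = 38.

38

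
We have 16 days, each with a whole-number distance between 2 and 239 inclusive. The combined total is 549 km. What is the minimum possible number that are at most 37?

Each value above 37 is at least 38, contributing at least 38 − 2 = 36 above the floor 2.
The sum exceeds the floor total 32 by 517, so at most ⌊517/36⌋ = 14 exceed 37, and at least 2 are ≤ 37.
Exactly 2 works: 2 values at 2 and 14 at 38 total 536; raise one of the low values by 13 (still ≤ 37) to hit 549.

2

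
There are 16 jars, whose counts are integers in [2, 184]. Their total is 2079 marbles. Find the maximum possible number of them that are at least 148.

14

If k of the values are ≥ 148, the total is ≥ 148k + 2(16 − k).
Setting 148k + 2(16 − k) ≤ 2079 gives 146k ≤ 2047, so k ≤ 14.
k = 14 is achieved by 14 values at 148 and 2 at 2, total 2076; add 3 to one value (staying below 148) to reach 2079.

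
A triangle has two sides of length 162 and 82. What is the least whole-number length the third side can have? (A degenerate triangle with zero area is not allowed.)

81

The third side must exceed |162 − 82| = 80.
The smallest integer above 80 is 81.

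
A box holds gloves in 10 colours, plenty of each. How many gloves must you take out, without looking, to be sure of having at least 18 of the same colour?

You could draw 17 of every colour without reaching 18 of any — 170 in all.
One more forces 18 of some colour, so 170 + 1 = 171.

171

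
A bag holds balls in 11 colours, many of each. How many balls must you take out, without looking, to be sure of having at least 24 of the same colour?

In the worst case you draw 23 of each of the 11 colours: 11 × 23 = 253.
One more forces 24 of some colour, so 253 + 1 = 254.

254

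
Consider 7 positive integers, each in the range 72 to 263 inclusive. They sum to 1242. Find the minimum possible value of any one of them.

Minimizing one value means maximizing the remaining 6.
The other 6 can take up 6 × 263 = 1578 ≥ 1242 − 72, so one integer can sit at its floor of 72.
Achievable: one at 72 and the other 6 totalling 1170, which fits since 6 × 72 ≤ 1170 ≤ 6 × 263.

72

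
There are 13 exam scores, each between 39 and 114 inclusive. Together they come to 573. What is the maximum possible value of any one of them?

To make one score as large as possible, make the other 12 as small as possible.
The other 12 contribute at least 12 × 39 = 468, leaving at most 573 − 468 = 105.
Since 105 ≤ 114, this is achievable: one at 105 and 12 at 39.

105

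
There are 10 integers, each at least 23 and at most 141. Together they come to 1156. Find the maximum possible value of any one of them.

141

To make one integer as large as possible, make the other 9 as small as possible.
The other 9 contribute at least 9 × 23 = 207, leaving at most 1156 − 207 = 949.
But each integer is capped at 141, so the maximum is 141.
Achievable: one at 141 and the other 9 totalling 1015, which fits since 9 × 23 ≤ 1015 ≤ 9 × 141.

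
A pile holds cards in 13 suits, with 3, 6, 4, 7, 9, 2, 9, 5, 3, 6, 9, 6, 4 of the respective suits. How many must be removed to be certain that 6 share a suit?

57

In the worst case you take as many as possible of each suit without reaching 6: 3 + 5 + 4 + 5 + 5 + 2 + 5 + 5 + 3 + 5 + 5 + 5 + 4 = 56.
The next one must give 6 of some suit, so 56 + 1 = 57.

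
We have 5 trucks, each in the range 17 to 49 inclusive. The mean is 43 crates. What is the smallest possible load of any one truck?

Minimizing one value means maximizing the remaining 4.
The total is 5 × 43 = 215.
The other 4 contribute at most 4 × 49 = 196, leaving at least 215 − 196 = 19.
Since 19 ≥ 17, this is achievable: one at 19 and 4 at 49.

19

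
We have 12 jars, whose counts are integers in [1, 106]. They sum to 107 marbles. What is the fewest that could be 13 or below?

5

If only k of them are at most 13, the other 12 − k are at least 14, so the total is at least (12 − k)·14 + k·1.
This is ≤ 107, so (12 − k)·14 + 1k ≤ 107, which gives k ≥ 5.
Exactly 5 works: 5 values at 1 and 7 at 14 total 103; raise one of the low values by 4 (still ≤ 13) to hit 107.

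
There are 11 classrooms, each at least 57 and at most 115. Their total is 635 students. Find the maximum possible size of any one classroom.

Maximizing one value means minimizing the remaining 10.
The other 10 contribute at least 10 × 57 = 570, leaving at most 635 − 570 = 65.
Since 65 ≤ 115, this is achievable: one at 65 and 10 at 57.

65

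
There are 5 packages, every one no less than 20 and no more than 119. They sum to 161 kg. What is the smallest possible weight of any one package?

To make one package as small as possible, make the other 4 as large as possible.
The other 4 can take up 4 × 119 = 476 ≥ 161 − 20, so one package can sit at its floor of 20.
Achievable: one at 20 and the other 4 totalling 141, which fits since 4 × 20 ≤ 141 ≤ 4 × 119.

20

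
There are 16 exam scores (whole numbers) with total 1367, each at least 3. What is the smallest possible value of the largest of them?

The average is 1367/16 > 85, so not all 16 can be 85 or less; the largest is ≥ 86.
Taking 9 copies of 85 and 7 copies of 86 gives exactly 1367, so 86 is attained.

86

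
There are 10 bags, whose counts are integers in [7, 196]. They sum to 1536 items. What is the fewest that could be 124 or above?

Suppose at most 10 − j of them reach 124; then j values are ≤ 123 and the rest ≤ 196.
The total is then ≤ 123·j + 196·(10 − j) = 1960 − 73j. For this to be ≥ 1536 we need j ≤ 5, so at least 10 − 5 = 5 must reach 124.
Exactly 5 works: 5 values at 196 and 5 at 123 total 1595; lower one of the high values by 59 (still ≥ 124) to hit 1536.

5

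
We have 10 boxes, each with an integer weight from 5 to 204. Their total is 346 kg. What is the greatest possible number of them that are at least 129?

If k of the values are ≥ 129, the total is ≥ 129k + 5(10 − k).
Setting 129k + 5(10 − k) ≤ 346 gives 124k ≤ 296, so k ≤ 2.
k = 2 is achieved by 2 values at 129 and 8 at 5, total 298; add 48 to one value (staying below 129) to reach 346.

2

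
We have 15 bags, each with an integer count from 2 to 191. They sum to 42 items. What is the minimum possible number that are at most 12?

14

Let j be the number exceeding 12. Then the total is ≥ 13·j + 2·(15 − j) = 30 + 11j.
So 11j ≤ 12 and j ≤ 1; hence at least 15 − 1 = 14 are ≤ 12.
Exactly 14 works: 14 values at 2 and 1 at 13 total 41; raise one of the low values by 1 (still ≤ 12) to hit 42.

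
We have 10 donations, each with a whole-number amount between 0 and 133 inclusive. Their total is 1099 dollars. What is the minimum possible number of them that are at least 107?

2

If only k of them are at least 107, the other 10 − k are at most 106, so the total is at most k·133 + (10 − k)·106.
This must reach 1099, so k·133 + (10 − k)·106 ≥ 1099, giving k ≥ 2.
Exactly 2 works: 2 values at 133 and 8 at 106 total 1114; lower one of the high values by 15 (still ≥ 107) to hit 1099.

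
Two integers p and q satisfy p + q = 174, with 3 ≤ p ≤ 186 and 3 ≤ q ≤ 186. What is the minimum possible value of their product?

For a fixed sum, pq is smallest when p and q are as far apart as possible.
At the endpoint p = 3, q = 174 − 3 = 171, so pq = 3 × 171 = 513.

513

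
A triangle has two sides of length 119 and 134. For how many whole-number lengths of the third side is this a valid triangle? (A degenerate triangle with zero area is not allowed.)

The triangle inequality gives |119 − 134| < c < 119 + 134, i.e. 15 < c < 253.
So c can be any integer from 16 to 252: 237 values.

237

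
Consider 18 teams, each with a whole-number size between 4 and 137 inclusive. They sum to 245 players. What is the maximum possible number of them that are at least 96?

Suppose k of them are at least 96. Those contribute at least 96 each and the other 18 − k at least 4 each.
So the total is at least 96k + 4(18 − k) = 72 + 92k. This must be ≤ 245, giving k ≤ 1.
k = 1 is achieved by 1 value at 96 and 17 at 4, total 164; add 81 to one value (staying below 96) to reach 245.

1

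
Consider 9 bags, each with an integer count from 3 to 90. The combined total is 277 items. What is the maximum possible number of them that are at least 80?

3

With k values at 80 or above and the rest at least 3, the sum is at least 27 + 77k.
Since the sum is 277, we need 77k ≤ 250, i.e. k ≤ 3.
k = 3 is achieved by 3 values at 80 and 6 at 3, total 258; add 19 to one value (staying below 80) to reach 277.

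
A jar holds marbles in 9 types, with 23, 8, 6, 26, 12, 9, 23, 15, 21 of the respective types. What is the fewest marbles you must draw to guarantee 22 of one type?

135

In the worst case you take as many as possible of each type without reaching 22: 21 + 8 + 6 + 21 + 12 + 9 + 21 + 15 + 21 = 134.
The next one must give 22 of some type, so 134 + 1 = 135.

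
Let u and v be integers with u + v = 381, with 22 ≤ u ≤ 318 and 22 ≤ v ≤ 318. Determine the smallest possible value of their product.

20034

Since u + v is fixed, pushing one of them to its bound minimizes the product.
At the endpoint u = 63, v = 381 − 63 = 318, so uv = 63 × 318 = 20034.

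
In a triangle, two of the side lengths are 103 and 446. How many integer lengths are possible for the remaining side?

205

The triangle inequality gives |103 − 446| < c < 103 + 446, i.e. 343 < c < 549.
So c can be any integer from 344 to 548: 205 values.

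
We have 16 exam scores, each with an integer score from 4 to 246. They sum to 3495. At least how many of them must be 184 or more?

Each value short of 184 is at most 183, costing at least 246 − 183 = 63 against the maximum total of 3936.
We can afford to lose at most 3936 − 3495 = 441, so at most ⌊441/63⌋ = 7 fall short, and at least 9 are ≥ 184.
Exactly 9 works: 9 values at 246 and 7 at 183 total 3495.

9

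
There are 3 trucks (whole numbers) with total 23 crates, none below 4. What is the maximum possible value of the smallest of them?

7

The average is 23/3 < 8, so some value is ≤ 7.
Equality holds with 1 value of 7 and 2 values of 8.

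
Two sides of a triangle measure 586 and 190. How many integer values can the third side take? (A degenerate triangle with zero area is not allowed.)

The triangle inequality gives |586 − 190| < c < 586 + 190, i.e. 396 < c < 776.
So c can be any integer from 397 to 775: 379 values.

379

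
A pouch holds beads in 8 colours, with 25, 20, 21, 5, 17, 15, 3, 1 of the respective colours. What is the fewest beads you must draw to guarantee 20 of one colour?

In the worst case you take as many as possible of each colour without reaching 20: 19 + 19 + 19 + 5 + 17 + 15 + 3 + 1 = 98.
The next one must give 20 of some colour, so 98 + 1 = 99.

99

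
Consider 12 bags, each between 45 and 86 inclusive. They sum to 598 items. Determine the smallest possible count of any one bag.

45

Minimizing one value means maximizing the remaining 11.
The other 11 can take up 11 × 86 = 946 ≥ 598 − 45, so one bag can sit at its floor of 45.
Achievable: one at 45 and the other 11 totalling 553, which fits since 11 × 45 ≤ 553 ≤ 11 × 86.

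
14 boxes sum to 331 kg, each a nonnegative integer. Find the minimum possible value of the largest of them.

If every one of the 14 were at most 23, the total would be at most 14 × 23 = 322 < 331.
Taking 5 copies of 23 and 9 copies of 24 gives exactly 331, so 24 is attained.

24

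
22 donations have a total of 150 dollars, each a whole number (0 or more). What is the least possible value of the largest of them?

Some value must be at least ⌈150/22⌉ = 7, since 22 × 6 = 132 < 150.
Taking 4 copies of 6 and 18 copies of 7 gives exactly 150, so 7 is attained.

7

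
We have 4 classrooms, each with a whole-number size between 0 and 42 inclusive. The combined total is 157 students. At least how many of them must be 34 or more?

Each value short of 34 is at most 33, costing at least 42 − 33 = 9 against the maximum total of 168.
We can afford to lose at most 168 − 157 = 11, so at most ⌊11/9⌋ = 1 fall short, and at least 3 are ≥ 34.
Exactly 3 works: 3 values at 42 and 1 at 33 total 159; lower one of the high values by 2 (still ≥ 34) to hit 157.

3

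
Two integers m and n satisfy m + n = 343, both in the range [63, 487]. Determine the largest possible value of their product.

29412

With m + n fixed, mn peaks when the two are closest together.
Taking m = 171 and n = 172 (both in [63, 487]) gives mn = 29412.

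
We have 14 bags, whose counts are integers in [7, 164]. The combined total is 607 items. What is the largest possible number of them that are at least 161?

If k of the values are ≥ 161, the total is ≥ 161k + 7(14 − k).
Setting 161k + 7(14 − k) ≤ 607 gives 154k ≤ 509, so k ≤ 3.
k = 3 is achieved by 3 values at 161 and 11 at 7, total 560; add 47 to one value (staying below 161) to reach 607.

3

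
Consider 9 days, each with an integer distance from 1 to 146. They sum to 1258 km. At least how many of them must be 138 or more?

3

Each value short of 138 is at most 137, costing at least 146 − 137 = 9 against the maximum total of 1314.
We can afford to lose at most 1314 − 1258 = 56, so at most ⌊56/9⌋ = 6 fall short, and at least 3 are ≥ 138.
Exactly 3 works: 3 values at 146 and 6 at 137 total 1260; lower one of the high values by 2 (still ≥ 138) to hit 1258.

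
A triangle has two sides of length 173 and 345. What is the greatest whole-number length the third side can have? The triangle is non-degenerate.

517

The third side must be less than 173 + 345 = 518.
The largest integer below 518 is 517.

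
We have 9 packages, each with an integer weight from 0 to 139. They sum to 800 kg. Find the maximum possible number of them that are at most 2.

Suppose k of them are at most 2. Those contribute at most 2 each and the rest at most 139 each.
So the total is at most 2k + 139(9 − k) = 1251 − 137k. This must still be ≥ 800, so k ≤ 3.
k = 3 is achieved by 3 values at 2 and 6 at 139, total 840; lower one of the 139's by 40 (still > 2) to reach 800.

3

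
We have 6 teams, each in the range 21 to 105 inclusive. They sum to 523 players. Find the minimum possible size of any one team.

To make one team as small as possible, make the other 5 as large as possible.
The other 5 can take up 5 × 105 = 525 ≥ 523 − 21, so one team can sit at its floor of 21.
Achievable: one at 21 and the other 5 totalling 502, which fits since 5 × 21 ≤ 502 ≤ 5 × 105.

21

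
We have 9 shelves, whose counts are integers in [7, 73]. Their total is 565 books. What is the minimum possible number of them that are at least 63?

Each value short of 63 is at most 62, costing at least 73 − 62 = 11 against the maximum total of 657.
We can afford to lose at most 657 − 565 = 92, so at most ⌊92/11⌋ = 8 fall short, and at least 1 are ≥ 63.
Exactly 1 works: 1 value at 73 and 8 at 62 total 569; lower one of the high values by 4 (still ≥ 63) to hit 565.

1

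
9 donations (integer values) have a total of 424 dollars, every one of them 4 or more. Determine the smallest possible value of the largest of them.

48

The average is 424/9 > 47, so not all 9 can be 47 or less; the largest is ≥ 48.
Achievable: 1 of them at 48 and 8 at 47 total 424.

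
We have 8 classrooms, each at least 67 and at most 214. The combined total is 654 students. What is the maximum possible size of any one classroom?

185

Maximizing one value means minimizing the remaining 7.
The other 7 contribute at least 7 × 67 = 469, leaving at most 654 − 469 = 185.
Since 185 ≤ 214, this is achievable: one at 185 and 7 at 67.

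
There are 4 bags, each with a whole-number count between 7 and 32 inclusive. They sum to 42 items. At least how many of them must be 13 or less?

2

If only k of them are at most 13, the other 4 − k are at least 14, so the total is at least (4 − k)·14 + k·7.
This is ≤ 42, so (4 − k)·14 + 7k ≤ 42, which gives k ≥ 2.
Exactly 2 works: 2 values at 7 and 2 at 14 total 42.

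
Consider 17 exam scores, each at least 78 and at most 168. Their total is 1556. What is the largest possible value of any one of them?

To make one score as large as possible, make the other 16 as small as possible.
The other 16 contribute at least 16 × 78 = 1248, leaving at most 1556 − 1248 = 308.
But each score is capped at 168, so the maximum is 168.
Achievable: one at 168 and the other 16 totalling 1388, which fits since 16 × 78 ≤ 1388 ≤ 16 × 168.

168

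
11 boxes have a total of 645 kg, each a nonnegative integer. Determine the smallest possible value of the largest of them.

The average is 645/11 > 58, so not all 11 can be 58 or less; the largest is ≥ 59.
Achievable: 7 of them at 59 and 4 at 58 total 645.

59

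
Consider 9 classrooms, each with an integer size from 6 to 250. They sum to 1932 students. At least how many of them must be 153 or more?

Suppose at most 9 − j of them reach 153; then j values are ≤ 152 and the rest ≤ 250.
The total is then ≤ 152·j + 250·(9 − j) = 2250 − 98j. For this to be ≥ 1932 we need j ≤ 3, so at least 9 − 3 = 6 must reach 153.
Exactly 6 works: 6 values at 250 and 3 at 152 total 1956; lower one of the high values by 24 (still ≥ 153) to hit 1932.

6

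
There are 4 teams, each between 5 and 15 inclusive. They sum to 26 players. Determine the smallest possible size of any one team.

Minimizing one value means maximizing the remaining 3.
The other 3 can take up 3 × 15 = 45 ≥ 26 − 5, so one team can sit at its floor of 5.
Achievable: one at 5 and the other 3 totalling 21, which fits since 3 × 5 ≤ 21 ≤ 3 × 15.

5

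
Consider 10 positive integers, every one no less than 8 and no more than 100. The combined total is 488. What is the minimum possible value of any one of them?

Minimizing one value means maximizing the remaining 9.
The other 9 can take up 9 × 100 = 900 ≥ 488 − 8, so one integer can sit at its floor of 8.
Achievable: one at 8 and the other 9 totalling 480, which fits since 9 × 8 ≤ 480 ≤ 9 × 100.

8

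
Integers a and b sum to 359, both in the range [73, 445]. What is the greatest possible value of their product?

With a + b fixed, ab peaks when the two are closest together.
Taking a = 179 and b = 180 (both in [73, 445]) gives ab = 32220.

32220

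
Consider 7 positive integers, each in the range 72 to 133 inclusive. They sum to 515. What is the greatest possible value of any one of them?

To make one integer as large as possible, make the other 6 as small as possible.
The other 6 contribute at least 6 × 72 = 432, leaving at most 515 − 432 = 83.
Since 83 ≤ 133, this is achievable: one at 83 and 6 at 72.

83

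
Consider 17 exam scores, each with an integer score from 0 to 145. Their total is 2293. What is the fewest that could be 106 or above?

13

Suppose at most 17 − j of them reach 106; then j values are ≤ 105 and the rest ≤ 145.
The total is then ≤ 105·j + 145·(17 − j) = 2465 − 40j. For this to be ≥ 2293 we need j ≤ 4, so at least 17 − 4 = 13 must reach 106.
Exactly 13 works: 13 values at 145 and 4 at 105 total 2305; lower one of the high values by 12 (still ≥ 106) to hit 2293.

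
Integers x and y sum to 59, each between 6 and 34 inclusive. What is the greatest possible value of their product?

870

xy = x(59 − x) is maximized when x is as near 59/2 as the bounds allow.
Taking x = 29 and y = 30 (both in [6, 34]) gives xy = 870.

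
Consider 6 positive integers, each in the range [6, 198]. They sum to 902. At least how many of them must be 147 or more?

If only k of them are at least 147, the other 6 − k are at most 146, so the total is at most k·198 + (6 − k)·146.
This must reach 902, so k·198 + (6 − k)·146 ≥ 902, giving k ≥ 1.
Exactly 1 works: 1 value at 198 and 5 at 146 total 928; lower one of the high values by 26 (still ≥ 147) to hit 902.

1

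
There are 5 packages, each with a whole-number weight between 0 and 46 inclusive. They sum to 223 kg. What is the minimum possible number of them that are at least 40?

If only k of them are at least 40, the other 5 − k are at most 39, so the total is at most k·46 + (5 − k)·39.
This must reach 223, so k·46 + (5 − k)·39 ≥ 223, giving k ≥ 4.
Exactly 4 works: 4 values at 46 and 1 at 39 total 223.

4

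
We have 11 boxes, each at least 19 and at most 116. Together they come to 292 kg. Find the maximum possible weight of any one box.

To make one box as large as possible, make the other 10 as small as possible.
The other 10 contribute at least 10 × 19 = 190, leaving at most 292 − 190 = 102.
Since 102 ≤ 116, this is achievable: one at 102 and 10 at 19.

102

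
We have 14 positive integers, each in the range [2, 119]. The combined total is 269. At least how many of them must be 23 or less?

4

Let j be the number exceeding 23. Then the total is ≥ 24·j + 2·(14 − j) = 28 + 22j.
So 22j ≤ 241 and j ≤ 10; hence at least 14 − 10 = 4 are ≤ 23.
Exactly 4 works: 4 values at 2 and 10 at 24 total 248; raise one of the low values by 21 (still ≤ 23) to hit 269.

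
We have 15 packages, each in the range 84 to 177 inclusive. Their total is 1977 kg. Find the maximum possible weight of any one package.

Maximizing one value means minimizing the remaining 14.
The other 14 contribute at least 14 × 84 = 1176, leaving at most 1977 − 1176 = 801.
But each package is capped at 177, so the maximum is 177.
Achievable: one at 177 and the other 14 totalling 1800, which fits since 14 × 84 ≤ 1800 ≤ 14 × 177.

177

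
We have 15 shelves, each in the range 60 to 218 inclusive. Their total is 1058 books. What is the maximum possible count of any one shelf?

To make one shelf as large as possible, make the other 14 as small as possible.
The other 14 contribute at least 14 × 60 = 840, leaving at most 1058 − 840 = 218.
Since 218 ≤ 218, this is achievable: one at 218 and 14 at 60.

218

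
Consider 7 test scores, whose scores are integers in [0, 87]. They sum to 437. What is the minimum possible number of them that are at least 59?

2

Each value short of 59 is at most 58, costing at least 87 − 58 = 29 against the maximum total of 609.
We can afford to lose at most 609 − 437 = 172, so at most ⌊172/29⌋ = 5 fall short, and at least 2 are ≥ 59.
Exactly 2 works: 2 values at 87 and 5 at 58 total 464; lower one of the high values by 27 (still ≥ 59) to hit 437.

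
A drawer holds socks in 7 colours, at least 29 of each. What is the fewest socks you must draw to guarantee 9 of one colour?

57

In the worst case you draw 8 of each of the 7 colours: 7 × 8 = 56.
One more forces 9 of some colour, so 56 + 1 = 57.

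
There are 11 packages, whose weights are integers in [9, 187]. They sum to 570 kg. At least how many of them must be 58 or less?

If only k of them are at most 58, the other 11 − k are at least 59, so the total is at least (11 − k)·59 + k·9.
This is ≤ 570, so (11 − k)·59 + 9k ≤ 570, which gives k ≥ 2.
Exactly 2 works: 2 values at 9 and 9 at 59 total 549; raise one of the low values by 21 (still ≤ 58) to hit 570.

2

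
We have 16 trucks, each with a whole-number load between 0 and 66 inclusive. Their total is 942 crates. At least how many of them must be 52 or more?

9

Each value short of 52 is at most 51, costing at least 66 − 51 = 15 against the maximum total of 1056.
We can afford to lose at most 1056 − 942 = 114, so at most ⌊114/15⌋ = 7 fall short, and at least 9 are ≥ 52.
Exactly 9 works: 9 values at 66 and 7 at 51 total 951; lower one of the high values by 9 (still ≥ 52) to hit 942.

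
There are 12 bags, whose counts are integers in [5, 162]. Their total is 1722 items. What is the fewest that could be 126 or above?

6

Each value short of 126 is at most 125, costing at least 162 − 125 = 37 against the maximum total of 1944.
We can afford to lose at most 1944 − 1722 = 222, so at most ⌊222/37⌋ = 6 fall short, and at least 6 are ≥ 126.
Exactly 6 works: 6 values at 162 and 6 at 125 total 1722.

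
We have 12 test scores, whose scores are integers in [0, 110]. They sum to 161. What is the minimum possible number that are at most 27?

7

Let j be the number exceeding 27. Then the total is ≥ 28·j + 0·(12 − j) = 0 + 28j.
So 28j ≤ 161 and j ≤ 5; hence at least 12 − 5 = 7 are ≤ 27.
Exactly 7 works: 7 values at 0 and 5 at 28 total 140; raise one of the low values by 21 (still ≤ 27) to hit 161.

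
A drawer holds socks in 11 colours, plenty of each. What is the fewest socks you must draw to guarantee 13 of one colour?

In the worst case you draw 12 of each of the 11 colours: 11 × 12 = 132.
One more forces 13 of some colour, so 132 + 1 = 133.

133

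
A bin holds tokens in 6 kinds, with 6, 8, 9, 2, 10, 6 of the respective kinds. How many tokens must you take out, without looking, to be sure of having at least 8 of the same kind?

In the worst case you take as many as possible of each kind without reaching 8: 6 + 7 + 7 + 2 + 7 + 6 = 35.
The next one must give 8 of some kind, so 35 + 1 = 36.

36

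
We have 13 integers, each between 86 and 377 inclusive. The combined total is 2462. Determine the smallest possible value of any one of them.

86

To make one integer as small as possible, make the other 12 as large as possible.
The other 12 can take up 12 × 377 = 4524 ≥ 2462 − 86, so one integer can sit at its floor of 86.
Achievable: one at 86 and the other 12 totalling 2376, which fits since 12 × 86 ≤ 2376 ≤ 12 × 377.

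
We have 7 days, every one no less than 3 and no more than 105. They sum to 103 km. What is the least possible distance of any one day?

3

Minimizing one value means maximizing the remaining 6.
The other 6 can take up 6 × 105 = 630 ≥ 103 − 3, so one day can sit at its floor of 3.
Achievable: one at 3 and the other 6 totalling 100, which fits since 6 × 3 ≤ 100 ≤ 6 × 105.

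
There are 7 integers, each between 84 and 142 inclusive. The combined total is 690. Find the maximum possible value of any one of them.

Maximizing one value means minimizing the remaining 6.
The other 6 contribute at least 6 × 84 = 504, leaving at most 690 − 504 = 186.
But each integer is capped at 142, so the maximum is 142.
Achievable: one at 142 and the other 6 totalling 548, which fits since 6 × 84 ≤ 548 ≤ 6 × 142.

142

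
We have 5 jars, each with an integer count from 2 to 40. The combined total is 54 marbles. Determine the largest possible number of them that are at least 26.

With k values at 26 or above and the rest at least 2, the sum is at least 10 + 24k.
Since the sum is 54, we need 24k ≤ 44, i.e. k ≤ 1.
k = 1 is achieved by 1 value at 26 and 4 at 2, total 34; add 20 to one value (staying below 26) to reach 54.

1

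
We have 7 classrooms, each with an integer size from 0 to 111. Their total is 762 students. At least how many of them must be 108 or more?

4

Suppose at most 7 − j of them reach 108; then j values are ≤ 107 and the rest ≤ 111.
The total is then ≤ 107·j + 111·(7 − j) = 777 − 4j. For this to be ≥ 762 we need j ≤ 3, so at least 7 − 3 = 4 must reach 108.
Exactly 4 works: 4 values at 111 and 3 at 107 total 765; lower one of the high values by 3 (still ≥ 108) to hit 762.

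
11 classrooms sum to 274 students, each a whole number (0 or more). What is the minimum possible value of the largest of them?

25

The 11 values sum to 274, so their maximum is at least ⌈274/11⌉ = 25.
Achievable: 10 of them at 25 and 1 at 24 total 274.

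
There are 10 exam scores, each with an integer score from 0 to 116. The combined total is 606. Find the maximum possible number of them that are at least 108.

If k of the values are ≥ 108, the total is ≥ 108k + 0(10 − k).
Setting 108k + 0(10 − k) ≤ 606 gives 108k ≤ 606, so k ≤ 5.
k = 5 is achieved by 5 values at 108 and 5 at 0, total 540; add 66 to one value (staying below 108) to reach 606.

5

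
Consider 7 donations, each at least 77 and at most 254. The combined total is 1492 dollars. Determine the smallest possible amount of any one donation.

To make one donation as small as possible, make the other 6 as large as possible.
The other 6 can take up 6 × 254 = 1524 ≥ 1492 − 77, so one donation can sit at its floor of 77.
Achievable: one at 77 and the other 6 totalling 1415, which fits since 6 × 77 ≤ 1415 ≤ 6 × 254.

77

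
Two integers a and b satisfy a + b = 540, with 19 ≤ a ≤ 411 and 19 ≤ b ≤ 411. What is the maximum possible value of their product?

72900

For a fixed sum, the product ab is largest when a and b are as close as possible.
Taking a = 270 and b = 270 (both in [19, 411]) gives ab = 72900.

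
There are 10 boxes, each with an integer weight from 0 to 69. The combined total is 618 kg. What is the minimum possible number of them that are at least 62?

1

Suppose at most 10 − j of them reach 62; then j values are ≤ 61 and the rest ≤ 69.
The total is then ≤ 61·j + 69·(10 − j) = 690 − 8j. For this to be ≥ 618 we need j ≤ 9, so at least 10 − 9 = 1 must reach 62.
Exactly 1 works: 1 value at 69 and 9 at 61 total 618.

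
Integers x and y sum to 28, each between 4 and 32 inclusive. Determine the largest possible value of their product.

196

xy = x(28 − x) is maximized when x is as near 28/2 as the bounds allow.
Taking x = 14 and y = 14 (both in [4, 32]) gives xy = 196.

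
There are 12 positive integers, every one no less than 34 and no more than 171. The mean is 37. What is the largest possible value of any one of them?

Maximizing one value means minimizing the remaining 11.
The total is 12 × 37 = 444.
The other 11 contribute at least 11 × 34 = 374, leaving at most 444 − 374 = 70.
Since 70 ≤ 171, this is achievable: one at 70 and 11 at 34.

70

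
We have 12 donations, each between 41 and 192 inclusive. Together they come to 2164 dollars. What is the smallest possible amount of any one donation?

52

To make one donation as small as possible, make the other 11 as large as possible.
The other 11 contribute at most 11 × 192 = 2112, leaving at least 2164 − 2112 = 52.
Since 52 ≥ 41, this is achievable: one at 52 and 11 at 192.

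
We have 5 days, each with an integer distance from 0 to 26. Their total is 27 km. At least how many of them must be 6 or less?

2

If only k of them are at most 6, the other 5 − k are at least 7, so the total is at least (5 − k)·7 + k·0.
This is ≤ 27, so (5 − k)·7 + 0k ≤ 27, which gives k ≥ 2.
Exactly 2 works: 2 values at 0 and 3 at 7 total 21; raise one of the low values by 6 (still ≤ 6) to hit 27.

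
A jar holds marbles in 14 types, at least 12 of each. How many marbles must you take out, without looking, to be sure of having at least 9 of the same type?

In the worst case you draw 8 of each of the 14 types: 14 × 8 = 112.
One more forces 9 of some type, so 112 + 1 = 113.

113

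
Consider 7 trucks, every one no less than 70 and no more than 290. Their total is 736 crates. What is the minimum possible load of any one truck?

Minimizing one value means maximizing the remaining 6.
The other 6 can take up 6 × 290 = 1740 ≥ 736 − 70, so one truck can sit at its floor of 70.
Achievable: one at 70 and the other 6 totalling 666, which fits since 6 × 70 ≤ 666 ≤ 6 × 290.

70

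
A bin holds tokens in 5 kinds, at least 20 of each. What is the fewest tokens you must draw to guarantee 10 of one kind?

You could draw 9 of every kind without reaching 10 of any — 45 in all.
One more forces 10 of some kind, so 45 + 1 = 46.

46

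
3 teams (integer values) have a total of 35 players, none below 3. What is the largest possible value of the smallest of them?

If every one of the 3 were at least 12, the total would be at least 3 × 12 = 36 > 35.
Equality holds with 1 value of 11 and 2 values of 12.

11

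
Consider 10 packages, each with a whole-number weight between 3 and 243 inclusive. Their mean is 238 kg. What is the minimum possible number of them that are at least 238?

2

The total is 10 × 238 = 2380.
If only k of them are at least 238, the other 10 − k are at most 237, so the total is at most k·243 + (10 − k)·237.
This must reach 2380, so k·243 + (10 − k)·237 ≥ 2380, giving k ≥ 2.
Exactly 2 works: 2 values at 243 and 8 at 237 total 2382; lower one of the high values by 2 (still ≥ 238) to hit 2380.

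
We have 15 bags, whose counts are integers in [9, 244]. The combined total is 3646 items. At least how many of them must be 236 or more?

14

Suppose at most 15 − j of them reach 236; then j values are ≤ 235 and the rest ≤ 244.
The total is then ≤ 235·j + 244·(15 − j) = 3660 − 9j. For this to be ≥ 3646 we need j ≤ 1, so at least 15 − 1 = 14 must reach 236.
Exactly 14 works: 14 values at 244 and 1 at 235 total 3651; lower one of the high values by 5 (still ≥ 236) to hit 3646.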